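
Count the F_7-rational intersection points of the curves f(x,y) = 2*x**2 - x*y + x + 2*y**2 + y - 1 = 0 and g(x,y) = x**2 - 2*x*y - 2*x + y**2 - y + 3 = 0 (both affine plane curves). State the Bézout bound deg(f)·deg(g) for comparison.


Common zeros: ∅; count = 0; Bézout bound = 4.

deg(f) = 2, deg(g) = 2, so Bézout bound = 4.
Scan x ∈ F_7. For each x, list the y ∈ F_7 with f(x, y) ≡ 0 and those with g(x, y) ≡ 0 (mod 7); the common zeros in that column are the intersection.
  x = 0: f ≡ 0 at y ∈ {4, 6}; g ≡ 0 at y ∈ ∅; common: ∅.
  x = 1: f ≡ 0 at y ∈ ∅; g ≡ 0 at y ∈ {1, 2}; common: ∅.
  x = 2: f ≡ 0 at y ∈ ∅; g ≡ 0 at y ∈ ∅; common: ∅.
  x = 3: f ≡ 0 at y ∈ ∅; g ≡ 0 at y ∈ {1, 6}; common: ∅.
  x = 4: f ≡ 0 at y ∈ {0, 5}; g ≡ 0 at y ∈ {3, 6}; common: ∅.
  x = 5: f ≡ 0 at y ∈ {4, 5}; g ≡ 0 at y ∈ {2}; common: ∅.
  x = 6: f ≡ 0 at y ∈ {0, 6}; g ≡ 0 at y ∈ ∅; common: ∅.
Collecting: common zeros = ∅, so the count is 0.
Comparison with the Bézout bound: 0 ≤ 4 = deg(f)·deg(g), as expected for curves with no common component (the affine F_7-count falls short of the bound because intersections may lie at infinity, over extension fields, or carry multiplicity).


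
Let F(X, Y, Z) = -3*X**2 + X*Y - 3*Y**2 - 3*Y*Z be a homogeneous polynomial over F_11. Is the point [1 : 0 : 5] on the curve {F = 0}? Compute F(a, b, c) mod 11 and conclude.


F(1,0,5) ≡ 8 (mod 11); P is NOT on the curve.

Evaluate F(1, 0, 5) term-by-term (mod 11).
  -3*X**2 ↦ -3·1·1·1 = -3
  X*Y ↦ 1·1·0·1 = 0
  -3*Y**2 ↦ -3·1·0·1 = 0
  -3*Y*Z ↦ -3·1·0·5 = 0
Sum: F(1, 0, 5) = (-3) + (0) + (0) + (0) = -3.
Reducing mod 11: -3 ≡ 8 (mod 11).
Since F(a, b, c) ≡ 8 ≠ 0 (mod 11), P does NOT lie on the curve.


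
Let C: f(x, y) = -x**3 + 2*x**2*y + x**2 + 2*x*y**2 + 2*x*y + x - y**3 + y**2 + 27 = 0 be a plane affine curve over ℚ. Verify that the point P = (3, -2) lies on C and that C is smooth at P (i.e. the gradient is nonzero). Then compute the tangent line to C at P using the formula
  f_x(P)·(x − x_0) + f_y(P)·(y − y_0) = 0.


Tangent line at P: -40*x - 16*y + 88 = 0.

Step 1: f(3, -2) = 0, so P lies on C.
Step 2: partial derivatives
  f_x(x, y) = -3*x**2 + 4*x*y + 2*x + 2*y**2 + 2*y + 1, f_y(x, y) = 2*x**2 + 4*x*y + 2*x - 3*y**2 + 2*y.
  f_x(P) = -40, f_y(P) = -16 (gradient nonzero, so P is smooth).
Step 3: tangent line at P: -40·(x − 3) + -16·(y − -2) = 0.
Expanding: -40*x - 16*y + 88 = 0.


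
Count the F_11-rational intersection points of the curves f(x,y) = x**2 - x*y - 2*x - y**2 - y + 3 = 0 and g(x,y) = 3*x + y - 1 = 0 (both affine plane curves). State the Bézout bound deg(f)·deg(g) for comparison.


Common zeros: {(4, 0), (6, 5)}; count = 2; Bézout bound = 2.

deg(f) = 2, deg(g) = 1, so Bézout bound = 2.
Scan x ∈ F_11. For each x, list the y ∈ F_11 with f(x, y) ≡ 0 and those with g(x, y) ≡ 0 (mod 11); the common zeros in that column are the intersection.
  x = 0: f ≡ 0 at y ∈ ∅; g ≡ 0 at y ∈ {1}; common: ∅.
  x = 1: f ≡ 0 at y ∈ {4, 5}; g ≡ 0 at y ∈ {9}; common: ∅.
  x = 2: f ≡ 0 at y ∈ ∅; g ≡ 0 at y ∈ {6}; common: ∅.
  x = 3: f ≡ 0 at y ∈ ∅; g ≡ 0 at y ∈ {3}; common: ∅.
  x = 4: f ≡ 0 at y ∈ {0, 6}; g ≡ 0 at y ∈ {0}; common: {0}.
  x = 5: f ≡ 0 at y ∈ {1, 4}; g ≡ 0 at y ∈ {8}; common: ∅.
  x = 6: f ≡ 0 at y ∈ {5, 10}; g ≡ 0 at y ∈ {5}; common: {5}.
  x = 7: f ≡ 0 at y ∈ ∅; g ≡ 0 at y ∈ {2}; common: ∅.
  x = 8: f ≡ 0 at y ∈ ∅; g ≡ 0 at y ∈ {10}; common: ∅.
  x = 9: f ≡ 0 at y ∈ {0, 1}; g ≡ 0 at y ∈ {7}; common: ∅.
  x = 10: f ≡ 0 at y ∈ ∅; g ≡ 0 at y ∈ {4}; common: ∅.
Collecting: common zeros = {(4, 0), (6, 5)}, so the count is 2.
Comparison with the Bézout bound: 2 ≤ 2 = deg(f)·deg(g), as expected for curves with no common component (the bound is attained).


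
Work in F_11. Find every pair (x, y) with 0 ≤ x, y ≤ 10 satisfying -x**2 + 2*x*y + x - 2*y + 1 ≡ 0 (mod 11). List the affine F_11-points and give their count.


Affine F_11-points: {(0, 6), (2, 6), (3, 4), (4, 0), (5, 1), (6, 4), (7, 8), (8, 0), (9, 1), (10, 8)}; count = 10.

For each of the 121 pairs (x, y) ∈ F_11², evaluate f(x, y) mod 11. Record the zeros.
  x = 0: [0↦1, 1↦10, 2↦8, 3↦6, 4↦4, 5↦2, 6↦0, 7↦9, 8↦7, 9↦5, 10↦3]  zeros at y ∈ {6}
  x = 1: [0↦1, 1↦1, 2↦1, 3↦1, 4↦1, 5↦1, 6↦1, 7↦1, 8↦1, 9↦1, 10↦1]  zeros at y ∈ ∅
  x = 2: [0↦10, 1↦1, 2↦3, 3↦5, 4↦7, 5↦9, 6↦0, 7↦2, 8↦4, 9↦6, 10↦8]  zeros at y ∈ {6}
  x = 3: [0↦6, 1↦10, 2↦3, 3↦7, 4↦0, 5↦4, 6↦8, 7↦1, 8↦5, 9↦9, 10↦2]  zeros at y ∈ {4}
  x = 4: [0↦0, 1↦6, 2↦1, 3↦7, 4↦2, 5↦8, 6↦3, 7↦9, 8↦4, 9↦10, 10↦5]  zeros at y ∈ {0}
  x = 5: [0↦3, 1↦0, 2↦8, 3↦5, 4↦2, 5↦10, 6↦7, 7↦4, 8↦1, 9↦9, 10↦6]  zeros at y ∈ {1}
  x = 6: [0↦4, 1↦3, 2↦2, 3↦1, 4↦0, 5↦10, 6↦9, 7↦8, 8↦7, 9↦6, 10↦5]  zeros at y ∈ {4}
  x = 7: [0↦3, 1↦4, 2↦5, 3↦6, 4↦7, 5↦8, 6↦9, 7↦10, 8↦0, 9↦1, 10↦2]  zeros at y ∈ {8}
  x = 8: [0↦0, 1↦3, 2↦6, 3↦9, 4↦1, 5↦4, 6↦7, 7↦10, 8↦2, 9↦5, 10↦8]  zeros at y ∈ {0}
  x = 9: [0↦6, 1↦0, 2↦5, 3↦10, 4↦4, 5↦9, 6↦3, 7↦8, 8↦2, 9↦7, 10↦1]  zeros at y ∈ {1}
  x = 10: [0↦10, 1↦6, 2↦2, 3↦9, 4↦5, 5↦1, 6↦8, 7↦4, 8↦0, 9↦7, 10↦3]  zeros at y ∈ {8}
Collecting zeros: affine points = {(0, 6), (2, 6), (3, 4), (4, 0), (5, 1), (6, 4), (7, 8), (8, 0), (9, 1), (10, 8)}.
Total count |C(F_11)_aff| = 10.


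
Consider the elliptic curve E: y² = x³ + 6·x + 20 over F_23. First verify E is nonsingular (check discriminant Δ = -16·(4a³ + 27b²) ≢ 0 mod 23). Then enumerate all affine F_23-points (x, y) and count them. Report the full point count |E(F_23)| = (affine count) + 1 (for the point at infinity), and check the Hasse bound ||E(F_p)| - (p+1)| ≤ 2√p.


Affine points = {(1, 2), (1, 21), (4, 4), (4, 19), (12, 7), (12, 16), (13, 8), (13, 15), (15, 9), (15, 14), (16, 7), (16, 16), (18, 7), (18, 16), (19, 1), (19, 22), (21, 0), (22, 6), (22, 17)}; affine count = 19; |E(F_23)| = 20.

Discriminant check: Δ ∝ 4a³ + 27b² = 4·6³ + 27·20² = 4·216 + 27·400 ≡ 3 (mod 23). Nonzero ⇒ E is nonsingular.
For each x ∈ F_23, compute rhs = x³ + 6·x + 20 mod 23, then count y ∈ F_23 with y² ≡ rhs.
  x = 0: rhs = 20, matching y values: none (0 points).
  x = 1: rhs = 4, matching y values: 2, 21 (2 points).
  x = 2: rhs = 17, matching y values: none (0 points).
  x = 3: rhs = 19, matching y values: none (0 points).
  x = 4: rhs = 16, matching y values: 4, 19 (2 points).
  x = 5: rhs = 14, matching y values: none (0 points).
  x = 6: rhs = 19, matching y values: none (0 points).
  x = 7: rhs = 14, matching y values: none (0 points).
  x = 8: rhs = 5, matching y values: none (0 points).
  x = 9: rhs = 21, matching y values: none (0 points).
  x = 10: rhs = 22, matching y values: none (0 points).
  x = 11: rhs = 14, matching y values: none (0 points).
  x = 12: rhs = 3, matching y values: 7, 16 (2 points).
  x = 13: rhs = 18, matching y values: 8, 15 (2 points).
  x = 14: rhs = 19, matching y values: none (0 points).
  x = 15: rhs = 12, matching y values: 9, 14 (2 points).
  x = 16: rhs = 3, matching y values: 7, 16 (2 points).
  x = 17: rhs = 21, matching y values: none (0 points).
  x = 18: rhs = 3, matching y values: 7, 16 (2 points).
  x = 19: rhs = 1, matching y values: 1, 22 (2 points).
  x = 20: rhs = 21, matching y values: none (0 points).
  x = 21: rhs = 0, matching y values: 0 (1 points).
  x = 22: rhs = 13, matching y values: 6, 17 (2 points).
Total affine count: 19.
Full point count |E(F_23)| = 19 + 1 = 20.
Hasse bound: |20 − (23+1)| = |-4| = 4 ≤ 2√23 ≈ 9.5917 ✓.


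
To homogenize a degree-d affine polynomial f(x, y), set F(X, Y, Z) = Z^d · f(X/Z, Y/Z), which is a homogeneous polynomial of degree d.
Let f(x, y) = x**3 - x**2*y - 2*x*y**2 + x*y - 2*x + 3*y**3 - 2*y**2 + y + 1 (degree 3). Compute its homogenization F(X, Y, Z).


F(X, Y, Z) = X**3 - X**2*Y - 2*X*Y**2 + X*Y*Z - 2*X*Z**2 + 3*Y**3 - 2*Y**2*Z + Y*Z**2 + Z**3

deg(f) = 3.
Substitute x = X/Z, y = Y/Z into f, then multiply by Z^3.
  monomial 1·x^3·y^0 ↦ 1·X^3·Y^0·Z^0.
  monomial -1·x^2·y^1 ↦ -1·X^2·Y^1·Z^0.
  monomial -2·x^1·y^2 ↦ -2·X^1·Y^2·Z^0.
  monomial 1·x^1·y^1 ↦ 1·X^1·Y^1·Z^1.
  monomial -2·x^1·y^0 ↦ -2·X^1·Y^0·Z^2.
  monomial 3·x^0·y^3 ↦ 3·X^0·Y^3·Z^0.
  monomial -2·x^0·y^2 ↦ -2·X^0·Y^2·Z^1.
  monomial 1·x^0·y^1 ↦ 1·X^0·Y^1·Z^2.
  monomial 1·x^0·y^0 ↦ 1·X^0·Y^0·Z^3.
Collecting: F(X, Y, Z) = X**3 - X**2*Y - 2*X*Y**2 + X*Y*Z - 2*X*Z**2 + 3*Y**3 - 2*Y**2*Z + Y*Z**2 + Z**3.


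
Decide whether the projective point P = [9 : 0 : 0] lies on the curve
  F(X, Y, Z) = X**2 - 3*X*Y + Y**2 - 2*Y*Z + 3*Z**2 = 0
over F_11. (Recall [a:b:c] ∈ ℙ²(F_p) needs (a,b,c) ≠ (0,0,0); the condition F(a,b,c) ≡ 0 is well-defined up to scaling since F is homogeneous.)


F(9,0,0) ≡ 4 (mod 11); P is NOT on the curve.

Evaluate F(9, 0, 0) term-by-term (mod 11).
  X**2 ↦ 1·81·1·1 = 81
  -3*X*Y ↦ -3·9·0·1 = 0
  Y**2 ↦ 1·1·0·1 = 0
  -2*Y*Z ↦ -2·1·0·0 = 0
  3*Z**2 ↦ 3·1·1·0 = 0
Sum: F(9, 0, 0) = (81) + (0) + (0) + (0) + (0) = 81.
Reducing mod 11: 81 ≡ 4 (mod 11).
Since F(a, b, c) ≡ 4 ≠ 0 (mod 11), P does NOT lie on the curve.


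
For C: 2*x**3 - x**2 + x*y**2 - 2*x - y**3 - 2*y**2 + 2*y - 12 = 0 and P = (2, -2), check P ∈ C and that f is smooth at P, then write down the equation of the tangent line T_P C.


Tangent line at P: 22*x - 10*y - 64 = 0.

Step 1: f(2, -2) = 0, so P lies on C.
Step 2: partial derivatives
  f_x(x, y) = 6*x**2 - 2*x + y**2 - 2, f_y(x, y) = 2*x*y - 3*y**2 - 4*y + 2.
  f_x(P) = 22, f_y(P) = -10 (gradient nonzero, so P is smooth).
Step 3: tangent line at P: 22·(x − 2) + -10·(y − -2) = 0.
Expanding: 22*x - 10*y - 64 = 0.


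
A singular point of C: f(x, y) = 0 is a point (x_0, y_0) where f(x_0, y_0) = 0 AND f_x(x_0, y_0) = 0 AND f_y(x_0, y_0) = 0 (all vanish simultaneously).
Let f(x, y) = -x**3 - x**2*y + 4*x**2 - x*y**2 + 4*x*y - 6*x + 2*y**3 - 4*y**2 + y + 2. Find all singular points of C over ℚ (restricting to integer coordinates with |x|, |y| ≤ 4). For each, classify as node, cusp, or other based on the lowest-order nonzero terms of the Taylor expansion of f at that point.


Singular points: {(1, 1)}; classification: cusp.

Compute partial derivatives:
  f_x = -3*x**2 - 2*x*y + 8*x - y**2 + 4*y - 6.
  f_y = -x**2 - 2*x*y + 4*x + 6*y**2 - 8*y + 1.
Scan x_0 ∈ {−4, ..., 4}. For each x_0, f_y(x_0, y) is a polynomial in y; find its integer roots y ∈ {−4, ..., 4}, then test f_x and f at those candidates.
  x = -4: f_y(-4, y) = 6*y**2 - 31; no integer root y with |y| ≤ 4.
  x = -3: f_y(-3, y) = 6*y**2 - 2*y - 20; vanishes at y ∈ {2}. (-3, 2): f_x = -41 ≠ 0.
  x = -2: f_y(-2, y) = 6*y**2 - 4*y - 11; no integer root y with |y| ≤ 4.
  x = -1: f_y(-1, y) = 6*y**2 - 6*y - 4; no integer root y with |y| ≤ 4.
  x = 0: f_y(0, y) = 6*y**2 - 8*y + 1; no integer root y with |y| ≤ 4.
  x = 1: f_y(1, y) = 6*y**2 - 10*y + 4; vanishes at y ∈ {1}. (1, 1): f_x = 0, f = 0 — SINGULAR.
  x = 2: f_y(2, y) = 6*y**2 - 12*y + 5; no integer root y with |y| ≤ 4.
  x = 3: f_y(3, y) = 6*y**2 - 14*y + 4; vanishes at y ∈ {2}. (3, 2): f_x = -17 ≠ 0.
  x = 4: f_y(4, y) = 6*y**2 - 16*y + 1; no integer root y with |y| ≤ 4.
Only singular point on the grid: (1, 1).
Classify: substitute x = 1 + u, y = 1 + v and expand: f = -u**3 - u**2*v - u*v**2 + 2*v**3 + v**2.
No constant or linear terms (consistent with a singular point). Quadratic part: v**2. Cubic part: -u**3 - u**2*v - u*v**2 + 2*v**3.
The quadratic part v**2 is a perfect square, so there is a single (double) tangent line v = 0, i.e. y = 1. Restricting the cubic part to that line (v = 0) leaves -u**3 ≠ 0, so f is not divisible by v and the branch is v² ≈ u**3 to lowest order — this is a cusp.
Classification: cusp.


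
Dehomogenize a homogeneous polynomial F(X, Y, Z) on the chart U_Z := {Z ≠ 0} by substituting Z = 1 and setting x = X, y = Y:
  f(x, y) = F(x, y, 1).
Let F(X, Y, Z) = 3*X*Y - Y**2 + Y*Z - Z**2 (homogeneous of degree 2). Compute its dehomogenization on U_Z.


f(x, y) = 3*x*y - y**2 + y - 1

On U_Z we set Z = 1. Each monomial c·X^i·Y^j·Z^k in F becomes c·x^i·y^j·1^k = c·x^i·y^j.
Substituting Z = 1: F(X, Y, 1) = 3*x*y - y**2 + y - 1.
Note: deg(f) ≤ deg(F) = 2; strict inequality happens when F is divisible by Z (lost terms).


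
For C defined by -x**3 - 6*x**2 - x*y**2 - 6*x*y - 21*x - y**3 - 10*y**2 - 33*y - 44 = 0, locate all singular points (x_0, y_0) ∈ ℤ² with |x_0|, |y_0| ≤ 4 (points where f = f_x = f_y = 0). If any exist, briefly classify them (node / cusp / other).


Singular points: {(-2, -3)}; classification: cusp.

Compute partial derivatives:
  f_x = -3*x**2 - 12*x - y**2 - 6*y - 21.
  f_y = -2*x*y - 6*x - 3*y**2 - 20*y - 33.
Scan x_0 ∈ {−4, ..., 4}. For each x_0, f_y(x_0, y) is a polynomial in y; find its integer roots y ∈ {−4, ..., 4}, then test f_x and f at those candidates.
  x = -4: f_y(-4, y) = -3*y**2 - 12*y - 9; vanishes at y ∈ {-3, -1}. (-4, -3): f_x = -12 ≠ 0; (-4, -1): f_x = -16 ≠ 0.
  x = -3: f_y(-3, y) = -3*y**2 - 14*y - 15; vanishes at y ∈ {-3}. (-3, -3): f_x = -3 ≠ 0.
  x = -2: f_y(-2, y) = -3*y**2 - 16*y - 21; vanishes at y ∈ {-3}. (-2, -3): f_x = 0, f = 0 — SINGULAR.
  x = -1: f_y(-1, y) = -3*y**2 - 18*y - 27; vanishes at y ∈ {-3}. (-1, -3): f_x = -3 ≠ 0.
  x = 0: f_y(0, y) = -3*y**2 - 20*y - 33; vanishes at y ∈ {-3}. (0, -3): f_x = -12 ≠ 0.
  x = 1: f_y(1, y) = -3*y**2 - 22*y - 39; vanishes at y ∈ {-3}. (1, -3): f_x = -27 ≠ 0.
  x = 2: f_y(2, y) = -3*y**2 - 24*y - 45; vanishes at y ∈ {-3}. (2, -3): f_x = -48 ≠ 0.
  x = 3: f_y(3, y) = -3*y**2 - 26*y - 51; vanishes at y ∈ {-3}. (3, -3): f_x = -75 ≠ 0.
  x = 4: f_y(4, y) = -3*y**2 - 28*y - 57; vanishes at y ∈ {-3}. (4, -3): f_x = -108 ≠ 0.
Only singular point on the grid: (-2, -3).
Classify: substitute x = -2 + u, y = -3 + v and expand: f = -u**3 - u*v**2 - v**3 + v**2.
No constant or linear terms (consistent with a singular point). Quadratic part: v**2. Cubic part: -u**3 - u*v**2 - v**3.
The quadratic part v**2 is a perfect square, so there is a single (double) tangent line v = 0, i.e. y = -3. Restricting the cubic part to that line (v = 0) leaves -u**3 ≠ 0, so f is not divisible by v and the branch is v² ≈ u**3 to lowest order — this is a cusp.
Classification: cusp.


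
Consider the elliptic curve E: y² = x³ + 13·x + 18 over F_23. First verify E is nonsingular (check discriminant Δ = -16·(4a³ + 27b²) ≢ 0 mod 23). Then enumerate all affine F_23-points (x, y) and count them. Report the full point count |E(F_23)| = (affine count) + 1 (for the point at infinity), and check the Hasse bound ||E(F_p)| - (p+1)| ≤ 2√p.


Affine points = {(0, 8), (0, 15), (1, 3), (1, 20), (2, 11), (2, 12), (5, 1), (5, 22), (6, 6), (6, 17), (8, 6), (8, 17), (9, 6), (9, 17), (12, 4), (12, 19), (14, 0), (15, 0), (17, 0), (18, 9), (18, 14), (22, 2), (22, 21)}; affine count = 23; |E(F_23)| = 24.

Discriminant check: Δ ∝ 4a³ + 27b² = 4·13³ + 27·18² = 4·2197 + 27·324 ≡ 10 (mod 23). Nonzero ⇒ E is nonsingular.
For each x ∈ F_23, compute rhs = x³ + 13·x + 18 mod 23, then count y ∈ F_23 with y² ≡ rhs.
  x = 0: rhs = 18, matching y values: 8, 15 (2 points).
  x = 1: rhs = 9, matching y values: 3, 20 (2 points).
  x = 2: rhs = 6, matching y values: 11, 12 (2 points).
  x = 3: rhs = 15, matching y values: none (0 points).
  x = 4: rhs = 19, matching y values: none (0 points).
  x = 5: rhs = 1, matching y values: 1, 22 (2 points).
  x = 6: rhs = 13, matching y values: 6, 17 (2 points).
  x = 7: rhs = 15, matching y values: none (0 points).
  x = 8: rhs = 13, matching y values: 6, 17 (2 points).
  x = 9: rhs = 13, matching y values: 6, 17 (2 points).
  x = 10: rhs = 21, matching y values: none (0 points).
  x = 11: rhs = 20, matching y values: none (0 points).
  x = 12: rhs = 16, matching y values: 4, 19 (2 points).
  x = 13: rhs = 15, matching y values: none (0 points).
  x = 14: rhs = 0, matching y values: 0 (1 points).
  x = 15: rhs = 0, matching y values: 0 (1 points).
  x = 16: rhs = 21, matching y values: none (0 points).
  x = 17: rhs = 0, matching y values: 0 (1 points).
  x = 18: rhs = 12, matching y values: 9, 14 (2 points).
  x = 19: rhs = 17, matching y values: none (0 points).
  x = 20: rhs = 21, matching y values: none (0 points).
  x = 21: rhs = 7, matching y values: none (0 points).
  x = 22: rhs = 4, matching y values: 2, 21 (2 points).
Total affine count: 23.
Full point count |E(F_23)| = 23 + 1 = 24.
Hasse bound: |24 − (23+1)| = |0| = 0 ≤ 2√23 ≈ 9.5917 ✓.


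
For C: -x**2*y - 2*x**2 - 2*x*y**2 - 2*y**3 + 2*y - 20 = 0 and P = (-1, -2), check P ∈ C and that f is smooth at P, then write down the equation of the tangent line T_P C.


Tangent line at P: -8*x - 31*y - 70 = 0.

Step 1: f(-1, -2) = 0, so P lies on C.
Step 2: partial derivatives
  f_x(x, y) = -2*x*y - 4*x - 2*y**2, f_y(x, y) = -x**2 - 4*x*y - 6*y**2 + 2.
  f_x(P) = -8, f_y(P) = -31 (gradient nonzero, so P is smooth).
Step 3: tangent line at P: -8·(x − -1) + -31·(y − -2) = 0.
Expanding: -8*x - 31*y - 70 = 0.


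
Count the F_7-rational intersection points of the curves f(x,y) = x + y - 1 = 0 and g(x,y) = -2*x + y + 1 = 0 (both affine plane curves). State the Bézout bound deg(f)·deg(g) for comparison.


Common zeros: {(3, 5)}; count = 1; Bézout bound = 1.

deg(f) = 1, deg(g) = 1, so Bézout bound = 1.
Scan x ∈ F_7. For each x, list the y ∈ F_7 with f(x, y) ≡ 0 and those with g(x, y) ≡ 0 (mod 7); the common zeros in that column are the intersection.
  x = 0: f ≡ 0 at y ∈ {1}; g ≡ 0 at y ∈ {6}; common: ∅.
  x = 1: f ≡ 0 at y ∈ {0}; g ≡ 0 at y ∈ {1}; common: ∅.
  x = 2: f ≡ 0 at y ∈ {6}; g ≡ 0 at y ∈ {3}; common: ∅.
  x = 3: f ≡ 0 at y ∈ {5}; g ≡ 0 at y ∈ {5}; common: {5}.
  x = 4: f ≡ 0 at y ∈ {4}; g ≡ 0 at y ∈ {0}; common: ∅.
  x = 5: f ≡ 0 at y ∈ {3}; g ≡ 0 at y ∈ {2}; common: ∅.
  x = 6: f ≡ 0 at y ∈ {2}; g ≡ 0 at y ∈ {4}; common: ∅.
Collecting: common zeros = {(3, 5)}, so the count is 1.
Comparison with the Bézout bound: 1 ≤ 1 = deg(f)·deg(g), as expected for curves with no common component (the bound is attained).


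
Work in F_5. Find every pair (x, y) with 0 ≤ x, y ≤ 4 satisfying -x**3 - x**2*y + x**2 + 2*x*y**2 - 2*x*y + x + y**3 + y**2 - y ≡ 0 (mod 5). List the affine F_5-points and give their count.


Affine F_5-points: {(0, 0), (0, 2), (2, 1), (3, 0), (4, 2)}; count = 5.

For each of the 25 pairs (x, y) ∈ F_5², evaluate f(x, y) mod 5. Record the zeros.
  x = 0: [0↦0, 1↦1, 2↦0, 3↦3, 4↦1]  zeros at y ∈ {0, 2}
  x = 1: [0↦1, 1↦1, 2↦3, 3↦3, 4↦2]  zeros at y ∈ ∅
  x = 2: [0↦3, 1↦0, 2↦3, 3↦3, 4↦1]  zeros at y ∈ {1}
  x = 3: [0↦0, 1↦2, 2↦4, 3↦2, 4↦2]  zeros at y ∈ {0}
  x = 4: [0↦1, 1↦1, 2↦0, 3↦4, 4↦4]  zeros at y ∈ {2}
Collecting zeros: affine points = {(0, 0), (0, 2), (2, 1), (3, 0), (4, 2)}.
Total count |C(F_5)_aff| = 5.


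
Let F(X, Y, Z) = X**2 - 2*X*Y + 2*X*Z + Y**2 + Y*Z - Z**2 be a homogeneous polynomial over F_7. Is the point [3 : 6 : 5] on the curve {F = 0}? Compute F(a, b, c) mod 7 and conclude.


F(3,6,5) ≡ 2 (mod 7); P is NOT on the curve.

Evaluate F(3, 6, 5) term-by-term (mod 7).
  X**2 ↦ 1·9·1·1 = 9
  -2*X*Y ↦ -2·3·6·1 = -36
  2*X*Z ↦ 2·3·1·5 = 30
  Y**2 ↦ 1·1·36·1 = 36
  Y*Z ↦ 1·1·6·5 = 30
  -Z**2 ↦ -1·1·1·25 = -25
Sum: F(3, 6, 5) = (9) + (-36) + (30) + (36) + (30) + (-25) = 44.
Reducing mod 7: 44 ≡ 2 (mod 7).
Since F(a, b, c) ≡ 2 ≠ 0 (mod 7), P does NOT lie on the curve.


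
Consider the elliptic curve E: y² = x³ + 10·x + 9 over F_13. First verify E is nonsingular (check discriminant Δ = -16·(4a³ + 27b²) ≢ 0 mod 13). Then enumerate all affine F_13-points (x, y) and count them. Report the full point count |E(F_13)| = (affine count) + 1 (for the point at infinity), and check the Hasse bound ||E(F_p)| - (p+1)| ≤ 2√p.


Affine points = {(0, 3), (0, 10), (3, 1), (3, 12), (4, 3), (4, 10), (6, 5), (6, 8), (8, 4), (8, 9), (9, 3), (9, 10), (10, 2), (10, 11)}; affine count = 14; |E(F_13)| = 15.

Discriminant check: Δ ∝ 4a³ + 27b² = 4·10³ + 27·9² = 4·1000 + 27·81 ≡ 12 (mod 13). Nonzero ⇒ E is nonsingular.
For each x ∈ F_13, compute rhs = x³ + 10·x + 9 mod 13, then count y ∈ F_13 with y² ≡ rhs.
  x = 0: rhs = 9, matching y values: 3, 10 (2 points).
  x = 1: rhs = 7, matching y values: none (0 points).
  x = 2: rhs = 11, matching y values: none (0 points).
  x = 3: rhs = 1, matching y values: 1, 12 (2 points).
  x = 4: rhs = 9, matching y values: 3, 10 (2 points).
  x = 5: rhs = 2, matching y values: none (0 points).
  x = 6: rhs = 12, matching y values: 5, 8 (2 points).
  x = 7: rhs = 6, matching y values: none (0 points).
  x = 8: rhs = 3, matching y values: 4, 9 (2 points).
  x = 9: rhs = 9, matching y values: 3, 10 (2 points).
  x = 10: rhs = 4, matching y values: 2, 11 (2 points).
  x = 11: rhs = 7, matching y values: none (0 points).
  x = 12: rhs = 11, matching y values: none (0 points).
Total affine count: 14.
Full point count |E(F_13)| = 14 + 1 = 15.
Hasse bound: |15 − (13+1)| = |1| = 1 ≤ 2√13 ≈ 7.2111 ✓.


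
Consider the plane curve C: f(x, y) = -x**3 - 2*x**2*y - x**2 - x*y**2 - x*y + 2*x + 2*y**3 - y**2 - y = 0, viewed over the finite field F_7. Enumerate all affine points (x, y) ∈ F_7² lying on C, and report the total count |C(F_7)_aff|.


Affine F_7-points: {(0, 0), (0, 1), (0, 3), (1, 0), (1, 2), (1, 6), (2, 3), (2, 4), (2, 5), (3, 6), (4, 1), (4, 6), (5, 0), (5, 3), (6, 5)}; count = 15.

For each of the 49 pairs (x, y) ∈ F_7², evaluate f(x, y) mod 7. Record the zeros.
  x = 0: [0↦0, 1↦0, 2↦3, 3↦0, 4↦3, 5↦3, 6↦5]  zeros at y ∈ {0, 1, 3}
  x = 1: [0↦0, 1↦3, 2↦0, 3↦3, 4↦3, 5↦5, 6↦0]  zeros at y ∈ {0, 2, 6}
  x = 2: [0↦6, 1↦1, 2↦2, 3↦0, 4↦0, 5↦0, 6↦5]  zeros at y ∈ {3, 4, 5}
  x = 3: [0↦5, 1↦2, 2↦3, 3↦6, 4↦2, 5↦3, 6↦0]  zeros at y ∈ {6}
  x = 4: [0↦5, 1↦0, 2↦4, 3↦1, 4↦3, 5↦1, 6↦0]  zeros at y ∈ {1, 6}
  x = 5: [0↦0, 1↦3, 2↦6, 3↦0, 4↦4, 5↦2, 6↦6]  zeros at y ∈ {0, 3}
  x = 6: [0↦5, 1↦5, 2↦3, 3↦4, 4↦6, 5↦0, 6↦5]  zeros at y ∈ {5}
Collecting zeros: affine points = {(0, 0), (0, 1), (0, 3), (1, 0), (1, 2), (1, 6), (2, 3), (2, 4), (2, 5), (3, 6), (4, 1), (4, 6), (5, 0), (5, 3), (6, 5)}.
Total count |C(F_7)_aff| = 15.


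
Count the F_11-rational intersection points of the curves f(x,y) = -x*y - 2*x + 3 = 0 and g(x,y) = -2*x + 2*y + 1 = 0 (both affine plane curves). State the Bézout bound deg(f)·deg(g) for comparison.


Common zeros: ∅; count = 0; Bézout bound = 2.

deg(f) = 2, deg(g) = 1, so Bézout bound = 2.
Scan x ∈ F_11. For each x, list the y ∈ F_11 with f(x, y) ≡ 0 and those with g(x, y) ≡ 0 (mod 11); the common zeros in that column are the intersection.
  x = 0: f ≡ 0 at y ∈ ∅; g ≡ 0 at y ∈ {5}; common: ∅.
  x = 1: f ≡ 0 at y ∈ {1}; g ≡ 0 at y ∈ {6}; common: ∅.
  x = 2: f ≡ 0 at y ∈ {5}; g ≡ 0 at y ∈ {7}; common: ∅.
  x = 3: f ≡ 0 at y ∈ {10}; g ≡ 0 at y ∈ {8}; common: ∅.
  x = 4: f ≡ 0 at y ∈ {7}; g ≡ 0 at y ∈ {9}; common: ∅.
  x = 5: f ≡ 0 at y ∈ {3}; g ≡ 0 at y ∈ {10}; common: ∅.
  x = 6: f ≡ 0 at y ∈ {4}; g ≡ 0 at y ∈ {0}; common: ∅.
  x = 7: f ≡ 0 at y ∈ {0}; g ≡ 0 at y ∈ {1}; common: ∅.
  x = 8: f ≡ 0 at y ∈ {8}; g ≡ 0 at y ∈ {2}; common: ∅.
  x = 9: f ≡ 0 at y ∈ {2}; g ≡ 0 at y ∈ {3}; common: ∅.
  x = 10: f ≡ 0 at y ∈ {6}; g ≡ 0 at y ∈ {4}; common: ∅.
Collecting: common zeros = ∅, so the count is 0.
Comparison with the Bézout bound: 0 ≤ 2 = deg(f)·deg(g), as expected for curves with no common component (the affine F_11-count falls short of the bound because intersections may lie at infinity, over extension fields, or carry multiplicity).


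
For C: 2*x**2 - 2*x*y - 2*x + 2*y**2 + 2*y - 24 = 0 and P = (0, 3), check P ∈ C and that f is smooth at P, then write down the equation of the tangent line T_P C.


Tangent line at P: -8*x + 14*y - 42 = 0.

Step 1: f(0, 3) = 0, so P lies on C.
Step 2: partial derivatives
  f_x(x, y) = 4*x - 2*y - 2, f_y(x, y) = -2*x + 4*y + 2.
  f_x(P) = -8, f_y(P) = 14 (gradient nonzero, so P is smooth).
Step 3: tangent line at P: -8·(x − 0) + 14·(y − 3) = 0.
Expanding: -8*x + 14*y - 42 = 0.


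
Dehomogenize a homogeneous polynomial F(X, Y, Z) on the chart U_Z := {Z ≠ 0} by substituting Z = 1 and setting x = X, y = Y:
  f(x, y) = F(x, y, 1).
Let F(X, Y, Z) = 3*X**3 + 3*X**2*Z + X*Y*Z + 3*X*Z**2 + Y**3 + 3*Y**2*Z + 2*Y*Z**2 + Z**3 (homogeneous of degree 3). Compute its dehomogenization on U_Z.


f(x, y) = 3*x**3 + 3*x**2 + x*y + 3*x + y**3 + 3*y**2 + 2*y + 1

On U_Z we set Z = 1. Each monomial c·X^i·Y^j·Z^k in F becomes c·x^i·y^j·1^k = c·x^i·y^j.
Substituting Z = 1: F(X, Y, 1) = 3*x**3 + 3*x**2 + x*y + 3*x + y**3 + 3*y**2 + 2*y + 1.
Note: deg(f) ≤ deg(F) = 3; strict inequality happens when F is divisible by Z (lost terms).


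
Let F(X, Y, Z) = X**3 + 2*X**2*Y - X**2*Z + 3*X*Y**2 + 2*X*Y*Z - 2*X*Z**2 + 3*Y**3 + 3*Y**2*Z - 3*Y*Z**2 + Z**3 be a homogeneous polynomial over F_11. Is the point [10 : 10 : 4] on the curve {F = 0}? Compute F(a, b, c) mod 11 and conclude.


F(10,10,4) ≡ 8 (mod 11); P is NOT on the curve.

Evaluate F(10, 10, 4) term-by-term (mod 11).
  X**3 ↦ 1·1000·1·1 = 1000
  2*X**2*Y ↦ 2·100·10·1 = 2000
  -X**2*Z ↦ -1·100·1·4 = -400
  3*X*Y**2 ↦ 3·10·100·1 = 3000
  2*X*Y*Z ↦ 2·10·10·4 = 800
  -2*X*Z**2 ↦ -2·10·1·16 = -320
  3*Y**3 ↦ 3·1·1000·1 = 3000
  3*Y**2*Z ↦ 3·1·100·4 = 1200
  -3*Y*Z**2 ↦ -3·1·10·16 = -480
  Z**3 ↦ 1·1·1·64 = 64
Sum: F(10, 10, 4) = (1000) + (2000) + (-400) + (3000) + (800) + (-320) + (3000) + (1200) + (-480) + (64) = 9864.
Reducing mod 11: 9864 ≡ 8 (mod 11).
Since F(a, b, c) ≡ 8 ≠ 0 (mod 11), P does NOT lie on the curve.


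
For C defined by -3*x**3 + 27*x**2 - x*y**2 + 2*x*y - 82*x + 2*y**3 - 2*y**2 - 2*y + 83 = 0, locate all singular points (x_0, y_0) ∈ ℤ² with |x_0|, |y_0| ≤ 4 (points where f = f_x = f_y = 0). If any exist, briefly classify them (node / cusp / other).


Singular points: {(3, 1)}; classification: cusp.

Compute partial derivatives:
  f_x = -9*x**2 + 54*x - y**2 + 2*y - 82.
  f_y = -2*x*y + 2*x + 6*y**2 - 4*y - 2.
Scan x_0 ∈ {−4, ..., 4}. For each x_0, f_y(x_0, y) is a polynomial in y; find its integer roots y ∈ {−4, ..., 4}, then test f_x and f at those candidates.
  x = -4: f_y(-4, y) = 6*y**2 + 4*y - 10; vanishes at y ∈ {1}. (-4, 1): f_x = -441 ≠ 0.
  x = -3: f_y(-3, y) = 6*y**2 + 2*y - 8; vanishes at y ∈ {1}. (-3, 1): f_x = -324 ≠ 0.
  x = -2: f_y(-2, y) = 6*y**2 - 6; vanishes at y ∈ {-1, 1}. (-2, -1): f_x = -229 ≠ 0; (-2, 1): f_x = -225 ≠ 0.
  x = -1: f_y(-1, y) = 6*y**2 - 2*y - 4; vanishes at y ∈ {1}. (-1, 1): f_x = -144 ≠ 0.
  x = 0: f_y(0, y) = 6*y**2 - 4*y - 2; vanishes at y ∈ {1}. (0, 1): f_x = -81 ≠ 0.
  x = 1: f_y(1, y) = 6*y**2 - 6*y; vanishes at y ∈ {0, 1}. (1, 0): f_x = -37 ≠ 0; (1, 1): f_x = -36 ≠ 0.
  x = 2: f_y(2, y) = 6*y**2 - 8*y + 2; vanishes at y ∈ {1}. (2, 1): f_x = -9 ≠ 0.
  x = 3: f_y(3, y) = 6*y**2 - 10*y + 4; vanishes at y ∈ {1}. (3, 1): f_x = 0, f = 0 — SINGULAR.
  x = 4: f_y(4, y) = 6*y**2 - 12*y + 6; vanishes at y ∈ {1}. (4, 1): f_x = -9 ≠ 0.
Only singular point on the grid: (3, 1).
Classify: substitute x = 3 + u, y = 1 + v and expand: f = -3*u**3 - u*v**2 + 2*v**3 + v**2.
No constant or linear terms (consistent with a singular point). Quadratic part: v**2. Cubic part: -3*u**3 - u*v**2 + 2*v**3.
The quadratic part v**2 is a perfect square, so there is a single (double) tangent line v = 0, i.e. y = 1. Restricting the cubic part to that line (v = 0) leaves -3*u**3 ≠ 0, so f is not divisible by v and the branch is v² ≈ 3*u**3 to lowest order — this is a cusp.
Classification: cusp.


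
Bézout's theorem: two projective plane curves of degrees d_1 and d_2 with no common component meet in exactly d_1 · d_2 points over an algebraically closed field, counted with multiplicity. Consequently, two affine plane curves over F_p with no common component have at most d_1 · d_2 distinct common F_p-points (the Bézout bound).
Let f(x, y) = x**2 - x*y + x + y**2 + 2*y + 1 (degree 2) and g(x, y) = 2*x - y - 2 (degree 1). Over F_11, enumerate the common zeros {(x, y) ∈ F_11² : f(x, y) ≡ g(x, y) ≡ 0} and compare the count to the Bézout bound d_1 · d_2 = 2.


Common zeros: {(2, 2)}; count = 1; Bézout bound = 2.

deg(f) = 2, deg(g) = 1, so Bézout bound = 2.
Scan x ∈ F_11. For each x, list the y ∈ F_11 with f(x, y) ≡ 0 and those with g(x, y) ≡ 0 (mod 11); the common zeros in that column are the intersection.
  x = 0: f ≡ 0 at y ∈ {10}; g ≡ 0 at y ∈ {9}; common: ∅.
  x = 1: f ≡ 0 at y ∈ {5}; g ≡ 0 at y ∈ {0}; common: ∅.
  x = 2: f ≡ 0 at y ∈ {2, 9}; g ≡ 0 at y ∈ {2}; common: {2}.
  x = 3: f ≡ 0 at y ∈ {5, 7}; g ≡ 0 at y ∈ {4}; common: ∅.
  x = 4: f ≡ 0 at y ∈ ∅; g ≡ 0 at y ∈ {6}; common: ∅.
  x = 5: f ≡ 0 at y ∈ ∅; g ≡ 0 at y ∈ {8}; common: ∅.
  x = 6: f ≡ 0 at y ∈ {6, 9}; g ≡ 0 at y ∈ {10}; common: ∅.
  x = 7: f ≡ 0 at y ∈ ∅; g ≡ 0 at y ∈ {1}; common: ∅.
  x = 8: f ≡ 0 at y ∈ ∅; g ≡ 0 at y ∈ {3}; common: ∅.
  x = 9: f ≡ 0 at y ∈ {8, 10}; g ≡ 0 at y ∈ {5}; common: ∅.
  x = 10: f ≡ 0 at y ∈ {2, 6}; g ≡ 0 at y ∈ {7}; common: ∅.
Collecting: common zeros = {(2, 2)}, so the count is 1.
Comparison with the Bézout bound: 1 ≤ 2 = deg(f)·deg(g), as expected for curves with no common component (the affine F_11-count falls short of the bound because intersections may lie at infinity, over extension fields, or carry multiplicity).


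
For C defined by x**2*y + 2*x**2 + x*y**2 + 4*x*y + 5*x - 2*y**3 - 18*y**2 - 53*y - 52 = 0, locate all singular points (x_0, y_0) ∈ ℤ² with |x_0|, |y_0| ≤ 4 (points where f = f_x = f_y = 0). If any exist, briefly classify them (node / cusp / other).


Singular points: {(1, -3)}; classification: node.

Compute partial derivatives:
  f_x = 2*x*y + 4*x + y**2 + 4*y + 5.
  f_y = x**2 + 2*x*y + 4*x - 6*y**2 - 36*y - 53.
Scan x_0 ∈ {−4, ..., 4}. For each x_0, f_y(x_0, y) is a polynomial in y; find its integer roots y ∈ {−4, ..., 4}, then test f_x and f at those candidates.
  x = -4: f_y(-4, y) = -6*y**2 - 44*y - 53; no integer root y with |y| ≤ 4.
  x = -3: f_y(-3, y) = -6*y**2 - 42*y - 56; no integer root y with |y| ≤ 4.
  x = -2: f_y(-2, y) = -6*y**2 - 40*y - 57; no integer root y with |y| ≤ 4.
  x = -1: f_y(-1, y) = -6*y**2 - 38*y - 56; vanishes at y ∈ {-4}. (-1, -4): f_x = 9 ≠ 0.
  x = 0: f_y(0, y) = -6*y**2 - 36*y - 53; no integer root y with |y| ≤ 4.
  x = 1: f_y(1, y) = -6*y**2 - 34*y - 48; vanishes at y ∈ {-3}. (1, -3): f_x = 0, f = 0 — SINGULAR.
  x = 2: f_y(2, y) = -6*y**2 - 32*y - 41; no integer root y with |y| ≤ 4.
  x = 3: f_y(3, y) = -6*y**2 - 30*y - 32; no integer root y with |y| ≤ 4.
  x = 4: f_y(4, y) = -6*y**2 - 28*y - 21; no integer root y with |y| ≤ 4.
Only singular point on the grid: (1, -3).
Classify: substitute x = 1 + u, y = -3 + v and expand: f = u**2*v - u**2 + u*v**2 - 2*v**3 + v**2.
No constant or linear terms (consistent with a singular point). Quadratic part: -u**2 + v**2. Cubic part: u**2*v + u*v**2 - 2*v**3.
The quadratic part v**2 - u**2 = (v − u)(v + u) splits into two distinct linear factors, so there are two distinct tangent lines y − -3 = ±(x − 1) — this is a node (ordinary double point).
Classification: node.


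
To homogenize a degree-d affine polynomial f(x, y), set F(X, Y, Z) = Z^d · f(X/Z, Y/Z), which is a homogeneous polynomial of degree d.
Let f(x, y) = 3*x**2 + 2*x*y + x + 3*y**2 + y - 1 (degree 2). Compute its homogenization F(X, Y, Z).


F(X, Y, Z) = 3*X**2 + 2*X*Y + X*Z + 3*Y**2 + Y*Z - Z**2

deg(f) = 2.
Substitute x = X/Z, y = Y/Z into f, then multiply by Z^2.
  monomial 3·x^2·y^0 ↦ 3·X^2·Y^0·Z^0.
  monomial 2·x^1·y^1 ↦ 2·X^1·Y^1·Z^0.
  monomial 1·x^1·y^0 ↦ 1·X^1·Y^0·Z^1.
  monomial 3·x^0·y^2 ↦ 3·X^0·Y^2·Z^0.
  monomial 1·x^0·y^1 ↦ 1·X^0·Y^1·Z^1.
  monomial -1·x^0·y^0 ↦ -1·X^0·Y^0·Z^2.
Collecting: F(X, Y, Z) = 3*X**2 + 2*X*Y + X*Z + 3*Y**2 + Y*Z - Z**2.


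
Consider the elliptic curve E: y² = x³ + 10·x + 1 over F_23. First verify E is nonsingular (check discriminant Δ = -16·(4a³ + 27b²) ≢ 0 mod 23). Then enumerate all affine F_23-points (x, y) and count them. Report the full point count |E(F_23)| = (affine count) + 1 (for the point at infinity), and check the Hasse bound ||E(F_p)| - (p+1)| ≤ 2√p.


Affine points = {(0, 1), (0, 22), (1, 9), (1, 14), (2, 11), (2, 12), (3, 9), (3, 14), (4, 6), (4, 17), (6, 1), (6, 22), (7, 0), (8, 8), (8, 15), (11, 4), (11, 19), (12, 3), (12, 20), (16, 5), (16, 18), (17, 1), (17, 22), (19, 9), (19, 14), (20, 6), (20, 17), (22, 6), (22, 17)}; affine count = 29; |E(F_23)| = 30.

Discriminant check: Δ ∝ 4a³ + 27b² = 4·10³ + 27·1² = 4·1000 + 27·1 ≡ 2 (mod 23). Nonzero ⇒ E is nonsingular.
For each x ∈ F_23, compute rhs = x³ + 10·x + 1 mod 23, then count y ∈ F_23 with y² ≡ rhs.
  x = 0: rhs = 1, matching y values: 1, 22 (2 points).
  x = 1: rhs = 12, matching y values: 9, 14 (2 points).
  x = 2: rhs = 6, matching y values: 11, 12 (2 points).
  x = 3: rhs = 12, matching y values: 9, 14 (2 points).
  x = 4: rhs = 13, matching y values: 6, 17 (2 points).
  x = 5: rhs = 15, matching y values: none (0 points).
  x = 6: rhs = 1, matching y values: 1, 22 (2 points).
  x = 7: rhs = 0, matching y values: 0 (1 points).
  x = 8: rhs = 18, matching y values: 8, 15 (2 points).
  x = 9: rhs = 15, matching y values: none (0 points).
  x = 10: rhs = 20, matching y values: none (0 points).
  x = 11: rhs = 16, matching y values: 4, 19 (2 points).
  x = 12: rhs = 9, matching y values: 3, 20 (2 points).
  x = 13: rhs = 5, matching y values: none (0 points).
  x = 14: rhs = 10, matching y values: none (0 points).
  x = 15: rhs = 7, matching y values: none (0 points).
  x = 16: rhs = 2, matching y values: 5, 18 (2 points).
  x = 17: rhs = 1, matching y values: 1, 22 (2 points).
  x = 18: rhs = 10, matching y values: none (0 points).
  x = 19: rhs = 12, matching y values: 9, 14 (2 points).
  x = 20: rhs = 13, matching y values: 6, 17 (2 points).
  x = 21: rhs = 19, matching y values: none (0 points).
  x = 22: rhs = 13, matching y values: 6, 17 (2 points).
Total affine count: 29.
Full point count |E(F_23)| = 29 + 1 = 30.
Hasse bound: |30 − (23+1)| = |6| = 6 ≤ 2√23 ≈ 9.5917 ✓.


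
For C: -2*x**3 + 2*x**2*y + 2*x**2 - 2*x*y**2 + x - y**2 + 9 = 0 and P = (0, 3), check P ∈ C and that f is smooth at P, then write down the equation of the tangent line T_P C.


Tangent line at P: -17*x - 6*y + 18 = 0.

Step 1: f(0, 3) = 0, so P lies on C.
Step 2: partial derivatives
  f_x(x, y) = -6*x**2 + 4*x*y + 4*x - 2*y**2 + 1, f_y(x, y) = 2*x**2 - 4*x*y - 2*y.
  f_x(P) = -17, f_y(P) = -6 (gradient nonzero, so P is smooth).
Step 3: tangent line at P: -17·(x − 0) + -6·(y − 3) = 0.
Expanding: -17*x - 6*y + 18 = 0.


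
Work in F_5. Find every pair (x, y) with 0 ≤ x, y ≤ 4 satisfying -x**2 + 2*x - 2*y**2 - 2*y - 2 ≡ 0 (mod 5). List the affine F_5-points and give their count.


Affine F_5-points: {(1, 1), (1, 3), (3, 0), (3, 4), (4, 0), (4, 4)}; count = 6.

For each of the 25 pairs (x, y) ∈ F_5², evaluate f(x, y) mod 5. Record the zeros.
  x = 0: [0↦3, 1↦4, 2↦1, 3↦4, 4↦3]  zeros at y ∈ ∅
  x = 1: [0↦4, 1↦0, 2↦2, 3↦0, 4↦4]  zeros at y ∈ {1, 3}
  x = 2: [0↦3, 1↦4, 2↦1, 3↦4, 4↦3]  zeros at y ∈ ∅
  x = 3: [0↦0, 1↦1, 2↦3, 3↦1, 4↦0]  zeros at y ∈ {0, 4}
  x = 4: [0↦0, 1↦1, 2↦3, 3↦1, 4↦0]  zeros at y ∈ {0, 4}
Collecting zeros: affine points = {(1, 1), (1, 3), (3, 0), (3, 4), (4, 0), (4, 4)}.
Total count |C(F_5)_aff| = 6.


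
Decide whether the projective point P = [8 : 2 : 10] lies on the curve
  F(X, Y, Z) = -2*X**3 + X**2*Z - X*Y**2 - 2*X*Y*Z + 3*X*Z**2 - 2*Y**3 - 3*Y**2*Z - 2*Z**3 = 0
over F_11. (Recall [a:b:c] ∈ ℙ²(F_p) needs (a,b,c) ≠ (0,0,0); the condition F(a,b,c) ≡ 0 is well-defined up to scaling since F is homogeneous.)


F(8,2,10) ≡ 1 (mod 11); P is NOT on the curve.

Evaluate F(8, 2, 10) term-by-term (mod 11).
  -2*X**3 ↦ -2·512·1·1 = -1024
  X**2*Z ↦ 1·64·1·10 = 640
  -X*Y**2 ↦ -1·8·4·1 = -32
  -2*X*Y*Z ↦ -2·8·2·10 = -320
  3*X*Z**2 ↦ 3·8·1·100 = 2400
  -2*Y**3 ↦ -2·1·8·1 = -16
  -3*Y**2*Z ↦ -3·1·4·10 = -120
  -2*Z**3 ↦ -2·1·1·1000 = -2000
Sum: F(8, 2, 10) = (-1024) + (640) + (-32) + (-320) + (2400) + (-16) + (-120) + (-2000) = -472.
Reducing mod 11: -472 ≡ 1 (mod 11).
Since F(a, b, c) ≡ 1 ≠ 0 (mod 11), P does NOT lie on the curve.


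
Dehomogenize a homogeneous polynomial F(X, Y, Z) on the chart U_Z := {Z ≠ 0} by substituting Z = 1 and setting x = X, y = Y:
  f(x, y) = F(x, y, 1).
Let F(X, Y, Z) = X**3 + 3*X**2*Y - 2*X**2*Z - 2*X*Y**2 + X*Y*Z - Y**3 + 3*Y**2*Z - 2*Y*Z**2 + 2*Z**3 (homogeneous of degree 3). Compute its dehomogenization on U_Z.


f(x, y) = x**3 + 3*x**2*y - 2*x**2 - 2*x*y**2 + x*y - y**3 + 3*y**2 - 2*y + 2

On U_Z we set Z = 1. Each monomial c·X^i·Y^j·Z^k in F becomes c·x^i·y^j·1^k = c·x^i·y^j.
Substituting Z = 1: F(X, Y, 1) = x**3 + 3*x**2*y - 2*x**2 - 2*x*y**2 + x*y - y**3 + 3*y**2 - 2*y + 2.
Note: deg(f) ≤ deg(F) = 3; strict inequality happens when F is divisible by Z (lost terms).


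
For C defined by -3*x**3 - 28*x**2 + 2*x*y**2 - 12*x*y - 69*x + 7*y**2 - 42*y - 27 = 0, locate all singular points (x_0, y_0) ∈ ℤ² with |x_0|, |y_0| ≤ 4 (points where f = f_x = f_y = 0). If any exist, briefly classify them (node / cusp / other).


Singular points: {(-3, 3)}; classification: node.

Compute partial derivatives:
  f_x = -9*x**2 - 56*x + 2*y**2 - 12*y - 69.
  f_y = 4*x*y - 12*x + 14*y - 42.
Scan x_0 ∈ {−4, ..., 4}. For each x_0, f_y(x_0, y) is a polynomial in y; find its integer roots y ∈ {−4, ..., 4}, then test f_x and f at those candidates.
  x = -4: f_y(-4, y) = 6 - 2*y; vanishes at y ∈ {3}. (-4, 3): f_x = -7 ≠ 0.
  x = -3: f_y(-3, y) = 2*y - 6; vanishes at y ∈ {3}. (-3, 3): f_x = 0, f = 0 — SINGULAR.
  x = -2: f_y(-2, y) = 6*y - 18; vanishes at y ∈ {3}. (-2, 3): f_x = -11 ≠ 0.
  x = -1: f_y(-1, y) = 10*y - 30; vanishes at y ∈ {3}. (-1, 3): f_x = -40 ≠ 0.
  x = 0: f_y(0, y) = 14*y - 42; vanishes at y ∈ {3}. (0, 3): f_x = -87 ≠ 0.
  x = 1: f_y(1, y) = 18*y - 54; vanishes at y ∈ {3}. (1, 3): f_x = -152 ≠ 0.
  x = 2: f_y(2, y) = 22*y - 66; vanishes at y ∈ {3}. (2, 3): f_x = -235 ≠ 0.
  x = 3: f_y(3, y) = 26*y - 78; vanishes at y ∈ {3}. (3, 3): f_x = -336 ≠ 0.
  x = 4: f_y(4, y) = 30*y - 90; vanishes at y ∈ {3}. (4, 3): f_x = -455 ≠ 0.
Only singular point on the grid: (-3, 3).
Classify: substitute x = -3 + u, y = 3 + v and expand: f = -3*u**3 - u**2 + 2*u*v**2 + v**2.
No constant or linear terms (consistent with a singular point). Quadratic part: -u**2 + v**2. Cubic part: -3*u**3 + 2*u*v**2.
The quadratic part v**2 - u**2 = (v − u)(v + u) splits into two distinct linear factors, so there are two distinct tangent lines y − 3 = ±(x − -3) — this is a node (ordinary double point).
Classification: node.


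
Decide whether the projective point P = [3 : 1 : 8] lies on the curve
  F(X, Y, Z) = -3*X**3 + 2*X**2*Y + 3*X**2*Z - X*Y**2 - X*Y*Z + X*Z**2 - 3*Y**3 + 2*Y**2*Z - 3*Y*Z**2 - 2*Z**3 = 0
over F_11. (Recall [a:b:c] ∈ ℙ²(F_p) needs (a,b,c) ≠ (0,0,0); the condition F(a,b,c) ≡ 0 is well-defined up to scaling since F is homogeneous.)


F(3,1,8) ≡ 6 (mod 11); P is NOT on the curve.

Evaluate F(3, 1, 8) term-by-term (mod 11).
  -3*X**3 ↦ -3·27·1·1 = -81
  2*X**2*Y ↦ 2·9·1·1 = 18
  3*X**2*Z ↦ 3·9·1·8 = 216
  -X*Y**2 ↦ -1·3·1·1 = -3
  -X*Y*Z ↦ -1·3·1·8 = -24
  X*Z**2 ↦ 1·3·1·64 = 192
  -3*Y**3 ↦ -3·1·1·1 = -3
  2*Y**2*Z ↦ 2·1·1·8 = 16
  -3*Y*Z**2 ↦ -3·1·1·64 = -192
  -2*Z**3 ↦ -2·1·1·512 = -1024
Sum: F(3, 1, 8) = (-81) + (18) + (216) + (-3) + (-24) + (192) + (-3) + (16) + (-192) + (-1024) = -885.
Reducing mod 11: -885 ≡ 6 (mod 11).
Since F(a, b, c) ≡ 6 ≠ 0 (mod 11), P does NOT lie on the curve.
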